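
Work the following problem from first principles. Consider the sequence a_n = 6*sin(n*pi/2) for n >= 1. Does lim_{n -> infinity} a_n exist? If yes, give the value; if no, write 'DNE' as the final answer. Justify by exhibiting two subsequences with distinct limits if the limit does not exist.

Examine the behaviour of a_n along subsequences.
a_{4k+1} = 6*sin(pi/2 + 2k*pi) = 6 -> 6. a_{4k+3} = 6*sin(3pi/2 + 2k*pi) = -6 -> -6.
Since these two subsequential limits are 6 and -6, distinct, the full sequence cannot converge (a convergent sequence has all subsequences tending to the same limit). So lim a_n does not exist.

DNE


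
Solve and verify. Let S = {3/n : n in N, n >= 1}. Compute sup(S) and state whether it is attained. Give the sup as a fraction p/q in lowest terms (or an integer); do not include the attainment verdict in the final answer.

Analysis:
- Values: 3, 3/2, 1, 3/4, ... strictly decreasing.
- The maximum is 3 (n=1); sup = 3 (attained).
- The set is bounded below by 0; 3/n -> 0 so 0 is the greatest lower bound.
- 0 is not in the set, so inf = 0 is not attained.
Conclusion: sup(S) = 3, attained in S.

3


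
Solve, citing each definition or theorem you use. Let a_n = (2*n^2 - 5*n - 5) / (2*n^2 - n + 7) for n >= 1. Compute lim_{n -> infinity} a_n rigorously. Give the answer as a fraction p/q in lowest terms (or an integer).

Divide numerator and denominator by n^2, the highest power:
numerator / n^2 = 2 - 5/n - 5/n^2
denominator / n^2 = 2 - 1/n + 7/n^2
As n -> infinity, all terms of the form c/n^k (k >= 1) tend to 0.
So numerator / n^2 -> 2 and denominator / n^2 -> 2.
Therefore lim a_n = 1.

1


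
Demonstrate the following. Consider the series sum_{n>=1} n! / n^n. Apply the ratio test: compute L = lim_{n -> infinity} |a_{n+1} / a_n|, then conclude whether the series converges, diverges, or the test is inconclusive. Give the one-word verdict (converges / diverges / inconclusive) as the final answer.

Let a_n denote the general term. Form the ratio a_{n+1}/a_n and simplify:
a_{n+1}/a_n = (n/(n + 1))^n
Take the limit as n -> infinity: L = exp(-1).
Since L = exp(-1) < 1, the ratio test implies the series converges.

converges


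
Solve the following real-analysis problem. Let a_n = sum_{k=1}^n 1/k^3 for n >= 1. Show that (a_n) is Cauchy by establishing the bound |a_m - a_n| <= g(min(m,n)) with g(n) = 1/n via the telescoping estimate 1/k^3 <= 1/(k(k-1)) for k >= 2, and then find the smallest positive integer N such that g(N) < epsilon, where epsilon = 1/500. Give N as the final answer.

For m > n >= 1: |a_m - a_n| = sum_{k=n+1}^m 1/k^3.
Use 1/k^3 <= 1/(k(k-1)) = 1/(k-1) - 1/k for k >= 2 (which holds since k^3 >= k^2 >= k(k-1) for k >= 2):
sum_{k=n+1}^m 1/k^3 <= sum_{k=n+1}^m (1/(k-1) - 1/k) = 1/n - 1/m <= 1/n.
By symmetry the same bound holds with n,m swapped, so |a_m - a_n| <= 1/min(m,n) = g(min(m,n)). Since g(n) -> 0, (a_n) is Cauchy.
Now solve g(N) < 1/500: 1/N < 1/500 <=> N > 1/(1/500) = 500.
The smallest integer strictly greater than 500 is N = 501.
Check: g(501) = 1/501 < 1/500; g(500) = 1/500 >= 1/500. So N = 501.

501


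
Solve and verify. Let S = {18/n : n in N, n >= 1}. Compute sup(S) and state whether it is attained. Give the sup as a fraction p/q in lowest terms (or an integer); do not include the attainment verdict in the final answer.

Analysis:
- Values: 18, 9, 6, 9/2, ... strictly decreasing.
- The maximum is 18 (n=1); sup = 18 (attained).
- The set is bounded below by 0; 18/n -> 0 so 0 is the greatest lower bound.
- 0 is not in the set, so inf = 0 is not attained.
Conclusion: sup(S) = 18, attained in S.

18


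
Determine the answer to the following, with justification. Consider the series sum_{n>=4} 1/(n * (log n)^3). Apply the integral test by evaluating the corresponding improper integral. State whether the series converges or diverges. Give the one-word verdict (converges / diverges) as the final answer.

Let f(x) = 1/(x*log(x)^3). Then f is positive, continuous, and decreasing on [4, infinity), so the integral test applies.
Compute the improper integral int_{4}^infinity f(x) dx:
  antiderivative F(x) = -1/(2*log(x)^2).
  F(x) -> 0 as x -> infinity.  int = 0 - F(4) = 1/(2*log(4)^2) < infinity. By the integral test, the series converges.

converges


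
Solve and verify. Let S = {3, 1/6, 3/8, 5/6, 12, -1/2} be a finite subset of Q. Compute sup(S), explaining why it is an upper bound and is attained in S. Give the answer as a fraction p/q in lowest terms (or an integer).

S is finite, so sup(S) = max(S).
Sorted decreasing:
12, 3, 5/6, 3/8, 1/6, -1/2
The extremum is 12.
For every x in S, x <= 12. And 12 is in S, so it is attained.
Therefore sup(S) = 12.

12


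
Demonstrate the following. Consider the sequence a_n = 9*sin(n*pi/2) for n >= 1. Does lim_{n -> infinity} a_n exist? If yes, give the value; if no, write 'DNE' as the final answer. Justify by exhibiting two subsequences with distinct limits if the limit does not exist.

Examine the behaviour of a_n along subsequences.
a_{4k+1} = 9*sin(pi/2 + 2k*pi) = 9 -> 9. a_{4k+3} = 9*sin(3pi/2 + 2k*pi) = -9 -> -9.
Since these two subsequential limits are 9 and -9, distinct, the full sequence cannot converge (a convergent sequence has all subsequences tending to the same limit). So lim a_n does not exist.

DNE


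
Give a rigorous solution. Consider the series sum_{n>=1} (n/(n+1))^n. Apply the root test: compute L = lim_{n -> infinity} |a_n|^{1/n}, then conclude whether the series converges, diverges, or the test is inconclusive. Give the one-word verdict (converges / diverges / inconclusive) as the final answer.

Let a_n denote the general term. Form |a_n|^(1/n) and simplify:
|a_n|^(1/n) = n/(n + 1)
Take the limit as n -> infinity: L = 1.
Since L = 1, the root test is inconclusive. (In fact a_n = (n/(n+1))^n -> e^(-1) != 0, so the nth-term test shows divergence; but the root test itself gives no conclusion.)

inconclusive


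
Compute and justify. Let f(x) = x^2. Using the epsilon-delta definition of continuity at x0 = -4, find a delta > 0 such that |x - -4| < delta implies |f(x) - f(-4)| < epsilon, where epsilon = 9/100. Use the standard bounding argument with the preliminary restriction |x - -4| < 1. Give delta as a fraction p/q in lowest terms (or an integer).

Factor: |x^2 - (-4)^2| = |x - -4| * |x + -4|.
Impose |x - -4| < 1 first. Then |x + -4| = |(x - -4) + 2*(-4)| <= |x - -4| + 2*|-4| < 1 + 8 = 9.
So |x^2 - (-4)^2| < delta * 9.
We need delta * 9 <= 9/100, i.e. delta <= 9/100/9 = 1/100.
Since 1/100 < 1, this is tighter than 1; take delta = 1/100.
So delta = 1/100 works.

1/100


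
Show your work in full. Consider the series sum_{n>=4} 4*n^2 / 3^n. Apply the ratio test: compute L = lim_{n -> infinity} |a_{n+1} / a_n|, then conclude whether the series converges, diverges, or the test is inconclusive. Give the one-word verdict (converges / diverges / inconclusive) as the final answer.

Let a_n denote the general term. Form the ratio a_{n+1}/a_n and simplify:
a_{n+1}/a_n = (n + 1)^2/(3*n^2)
Take the limit as n -> infinity: L = 1/3.
Since L = 1/3 < 1, the ratio test implies the series converges.

converges


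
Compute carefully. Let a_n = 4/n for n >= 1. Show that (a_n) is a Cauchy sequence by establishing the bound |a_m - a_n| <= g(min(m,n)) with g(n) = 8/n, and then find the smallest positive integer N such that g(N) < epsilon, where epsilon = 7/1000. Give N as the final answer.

For any m, n >= 1, by the triangle inequality:
|a_m - a_n| = |4/m - 4/n| <= 4*1/m + 4*1/n <= 8/min(m,n).
So g(n) = 8/n bounds the Cauchy difference. Since g(n) -> 0, (a_n) is Cauchy.
Now solve g(N) < 7/1000: 8/N < 7/1000 <=> N > 8 / (7/1000) = 8000/7.
The smallest integer strictly greater than 8000/7 is N = 1143.
Check: g(1143) = 8/1143 = 8/1143 < 7/1000; g(1142) = 4/571 >= 7/1000. So N = 1143.

1143


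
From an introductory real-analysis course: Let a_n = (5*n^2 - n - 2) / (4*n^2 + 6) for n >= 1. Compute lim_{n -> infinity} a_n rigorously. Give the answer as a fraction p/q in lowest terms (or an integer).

Divide numerator and denominator by n^2, the highest power:
numerator / n^2 = 5 - 1/n - 2/n^2
denominator / n^2 = 4 + 6/n^2
As n -> infinity, all terms of the form c/n^k (k >= 1) tend to 0.
So numerator / n^2 -> 5 and denominator / n^2 -> 4.
Therefore lim a_n = 5/4.

5/4


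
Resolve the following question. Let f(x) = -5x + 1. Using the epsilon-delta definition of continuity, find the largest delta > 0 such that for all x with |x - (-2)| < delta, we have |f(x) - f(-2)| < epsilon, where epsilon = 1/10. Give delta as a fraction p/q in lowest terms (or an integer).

We compute f(-2) = -5*(-2) + 1 = 11.
|f(x) - f(-2)| = |-5x + 1 - (11)| = |-5(x - (-2))| = 5|x - (-2)|.
We need 5|x - (-2)| < 1/10, i.e. |x - (-2)| < 1/10 / 5 = 1/50.
So any delta <= 1/50 works. Conversely, if delta > 1/50, then x = -2 + 1/50 satisfies |x - (-2)| = 1/50 < delta but |f(x) - f(-2)| = 5 * 1/50 = 1/10, which is not < 1/10; so no larger delta works.
Hence the largest such delta is 1/50.

1/50


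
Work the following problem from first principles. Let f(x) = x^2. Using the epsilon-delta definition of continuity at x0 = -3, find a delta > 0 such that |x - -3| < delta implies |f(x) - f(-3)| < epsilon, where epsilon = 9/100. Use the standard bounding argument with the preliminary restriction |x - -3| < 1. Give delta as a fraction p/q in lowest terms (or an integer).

Factor: |x^2 - (-3)^2| = |x - -3| * |x + -3|.
Impose |x - -3| < 1 first. Then |x + -3| = |(x - -3) + 2*(-3)| <= |x - -3| + 2*|-3| < 1 + 6 = 7.
So |x^2 - (-3)^2| < delta * 7.
We need delta * 7 <= 9/100, i.e. delta <= 9/100/7 = 9/700.
Since 9/700 < 1, this is tighter than 1; take delta = 9/700.
So delta = 9/700 works.

9/700


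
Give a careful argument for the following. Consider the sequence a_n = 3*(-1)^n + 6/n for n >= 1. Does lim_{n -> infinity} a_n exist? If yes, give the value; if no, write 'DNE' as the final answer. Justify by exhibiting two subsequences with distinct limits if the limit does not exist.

Examine the behaviour of a_n along subsequences.
a_{2k} = 3 + 6/(2k) -> 3. a_{2k+1} = -3 + 6/(2k+1) -> -3.
Since these two subsequential limits are 3 and -3, distinct, the full sequence cannot converge (a convergent sequence has all subsequences tending to the same limit). So lim a_n does not exist.

DNE


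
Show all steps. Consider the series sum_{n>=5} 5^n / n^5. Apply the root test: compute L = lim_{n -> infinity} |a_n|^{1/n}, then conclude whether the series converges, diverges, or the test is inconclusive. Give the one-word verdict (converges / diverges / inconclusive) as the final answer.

Let a_n denote the general term. Form |a_n|^(1/n) and simplify:
|a_n|^(1/n) = 5/n^(5/n)
Take the limit as n -> infinity: L = 5.
Since L = 5 > 1, the root test implies divergence.

diverges


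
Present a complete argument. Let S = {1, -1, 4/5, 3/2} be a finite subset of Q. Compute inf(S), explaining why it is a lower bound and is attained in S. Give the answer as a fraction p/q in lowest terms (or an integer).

S is finite, so inf(S) = min(S).
Sorted increasing:
-1, 4/5, 1, 3/2
The extremum is -1.
For every x in S, x >= -1. And -1 is in S, so it is attained.
Therefore inf(S) = -1.

-1


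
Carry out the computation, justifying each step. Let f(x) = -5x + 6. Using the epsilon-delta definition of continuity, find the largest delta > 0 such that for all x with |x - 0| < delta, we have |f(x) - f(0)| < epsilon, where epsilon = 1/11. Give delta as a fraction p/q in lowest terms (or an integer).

We compute f(0) = -5*(0) + 6 = 6.
|f(x) - f(0)| = |-5x + 6 - (6)| = |-5(x - 0)| = 5|x - 0|.
We need 5|x - 0| < 1/11, i.e. |x - 0| < 1/11 / 5 = 1/55.
So any delta <= 1/55 works. Conversely, if delta > 1/55, then x = 0 + 1/55 satisfies |x - 0| = 1/55 < delta but |f(x) - f(0)| = 5 * 1/55 = 1/11, which is not < 1/11; so no larger delta works.
Hence the largest such delta is 1/55.

1/55


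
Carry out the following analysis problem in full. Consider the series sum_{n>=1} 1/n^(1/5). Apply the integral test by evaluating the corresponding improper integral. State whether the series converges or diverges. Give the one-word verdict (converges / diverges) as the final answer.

Let f(x) = x^(-1/5). Then f is positive, continuous, and decreasing on [1, infinity), so the integral test applies.
Compute the improper integral int_{1}^infinity f(x) dx:
  antiderivative F(x) = 5*x^(4/5)/4.
  As x -> infinity, F(x) -> infinity (since p = 1/5 < 1).
  So the integral diverges. By the integral test, the series diverges.

diverges


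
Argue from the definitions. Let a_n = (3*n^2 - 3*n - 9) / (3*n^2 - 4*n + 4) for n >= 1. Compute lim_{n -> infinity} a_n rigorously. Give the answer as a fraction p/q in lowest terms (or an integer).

Divide numerator and denominator by n^2, the highest power:
numerator / n^2 = 3 - 3/n - 9/n^2
denominator / n^2 = 3 - 4/n + 4/n^2
As n -> infinity, all terms of the form c/n^k (k >= 1) tend to 0.
So numerator / n^2 -> 3 and denominator / n^2 -> 3.
Therefore lim a_n = 1.

1


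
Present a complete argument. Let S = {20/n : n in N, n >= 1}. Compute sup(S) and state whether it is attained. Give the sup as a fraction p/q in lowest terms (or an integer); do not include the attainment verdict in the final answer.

Analysis:
- Values: 20, 10, 20/3, 5, ... strictly decreasing.
- The maximum is 20 (n=1); sup = 20 (attained).
- The set is bounded below by 0; 20/n -> 0 so 0 is the greatest lower bound.
- 0 is not in the set, so inf = 0 is not attained.
Conclusion: sup(S) = 20, attained in S.

20


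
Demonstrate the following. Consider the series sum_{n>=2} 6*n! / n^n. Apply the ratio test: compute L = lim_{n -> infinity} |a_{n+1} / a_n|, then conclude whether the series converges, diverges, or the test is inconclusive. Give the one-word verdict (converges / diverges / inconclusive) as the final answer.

Let a_n denote the general term. Form the ratio a_{n+1}/a_n and simplify:
a_{n+1}/a_n = (n/(n + 1))^n
Take the limit as n -> infinity: L = exp(-1).
Since L = exp(-1) < 1, the ratio test implies the series converges.

converges


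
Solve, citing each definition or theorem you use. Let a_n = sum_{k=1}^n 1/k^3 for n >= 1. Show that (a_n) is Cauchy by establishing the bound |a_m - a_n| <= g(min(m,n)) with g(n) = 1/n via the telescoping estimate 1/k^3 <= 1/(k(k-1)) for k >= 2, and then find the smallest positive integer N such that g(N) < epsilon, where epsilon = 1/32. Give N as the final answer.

For m > n >= 1: |a_m - a_n| = sum_{k=n+1}^m 1/k^3.
Use 1/k^3 <= 1/(k(k-1)) = 1/(k-1) - 1/k for k >= 2 (which holds since k^3 >= k^2 >= k(k-1) for k >= 2):
sum_{k=n+1}^m 1/k^3 <= sum_{k=n+1}^m (1/(k-1) - 1/k) = 1/n - 1/m <= 1/n.
By symmetry the same bound holds with n,m swapped, so |a_m - a_n| <= 1/min(m,n) = g(min(m,n)). Since g(n) -> 0, (a_n) is Cauchy.
Now solve g(N) < 1/32: 1/N < 1/32 <=> N > 1/(1/32) = 32.
The smallest integer strictly greater than 32 is N = 33.
Check: g(33) = 1/33 < 1/32; g(32) = 1/32 >= 1/32. So N = 33.

33


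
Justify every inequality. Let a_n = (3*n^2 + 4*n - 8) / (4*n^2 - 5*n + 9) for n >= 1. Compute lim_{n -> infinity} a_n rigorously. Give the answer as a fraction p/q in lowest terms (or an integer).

Divide numerator and denominator by n^2, the highest power:
numerator / n^2 = 3 + 4/n - 8/n^2
denominator / n^2 = 4 - 5/n + 9/n^2
As n -> infinity, all terms of the form c/n^k (k >= 1) tend to 0.
So numerator / n^2 -> 3 and denominator / n^2 -> 4.
Therefore lim a_n = 3/4.

3/4


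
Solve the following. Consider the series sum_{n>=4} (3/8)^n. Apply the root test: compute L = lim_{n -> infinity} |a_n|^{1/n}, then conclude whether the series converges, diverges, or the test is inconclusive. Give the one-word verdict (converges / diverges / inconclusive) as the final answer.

Let a_n denote the general term. Form |a_n|^(1/n) and simplify:
|a_n|^(1/n) = 3/8
Take the limit as n -> infinity: L = 3/8.
Since L = 3/8 < 1, the root test implies convergence.

converges


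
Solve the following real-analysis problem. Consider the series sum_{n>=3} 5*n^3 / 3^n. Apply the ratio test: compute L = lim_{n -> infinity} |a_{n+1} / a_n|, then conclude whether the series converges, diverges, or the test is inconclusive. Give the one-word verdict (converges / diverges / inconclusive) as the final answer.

Let a_n denote the general term. Form the ratio a_{n+1}/a_n and simplify:
a_{n+1}/a_n = (n + 1)^3/(3*n^3)
Take the limit as n -> infinity: L = 1/3.
Since L = 1/3 < 1, the ratio test implies the series converges.

converges


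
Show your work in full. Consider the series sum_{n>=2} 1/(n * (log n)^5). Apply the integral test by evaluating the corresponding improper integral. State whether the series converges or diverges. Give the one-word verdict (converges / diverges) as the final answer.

Let f(x) = 1/(x*log(x)^5). Then f is positive, continuous, and decreasing on [2, infinity), so the integral test applies.
Compute the improper integral int_{2}^infinity f(x) dx:
  antiderivative F(x) = -1/(4*log(x)^4).
  F(x) -> 0 as x -> infinity.  int = 0 - F(2) = 1/(4*log(2)^4) < infinity. By the integral test, the series converges.

converges


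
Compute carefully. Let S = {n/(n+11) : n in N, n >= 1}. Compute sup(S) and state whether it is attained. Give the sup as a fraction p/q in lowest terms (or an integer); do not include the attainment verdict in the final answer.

Analysis:
- Values: 1/12, 2/13, 3/14, 4/15, ... strictly increasing.
- Minimum is 1/12 (n=1); inf = 1/12 (attained).
- n/(n+11) = 1 - 11/(n+11) -> 1 from below as n -> infinity, and never equals 1.
- So sup = 1 (not attained).
Conclusion: sup(S) = 1, not attained in S.

1


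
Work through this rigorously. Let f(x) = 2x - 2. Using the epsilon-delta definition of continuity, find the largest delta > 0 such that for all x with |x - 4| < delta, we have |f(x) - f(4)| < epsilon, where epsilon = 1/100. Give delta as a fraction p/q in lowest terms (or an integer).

We compute f(4) = 2*(4) - 2 = 6.
|f(x) - f(4)| = |2x - 2 - (6)| = |2(x - 4)| = 2|x - 4|.
We need 2|x - 4| < 1/100, i.e. |x - 4| < 1/100 / 2 = 1/200.
So any delta <= 1/200 works. Conversely, if delta > 1/200, then x = 4 + 1/200 satisfies |x - 4| = 1/200 < delta but |f(x) - f(4)| = 2 * 1/200 = 1/100, which is not < 1/100; so no larger delta works.
Hence the largest such delta is 1/200.

1/200


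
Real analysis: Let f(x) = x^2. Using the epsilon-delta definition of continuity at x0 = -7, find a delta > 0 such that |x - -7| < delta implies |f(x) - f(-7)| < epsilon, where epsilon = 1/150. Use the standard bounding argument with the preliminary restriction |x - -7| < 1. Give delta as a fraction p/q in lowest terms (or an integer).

Factor: |x^2 - (-7)^2| = |x - -7| * |x + -7|.
Impose |x - -7| < 1 first. Then |x + -7| = |(x - -7) + 2*(-7)| <= |x - -7| + 2*|-7| < 1 + 14 = 15.
So |x^2 - (-7)^2| < delta * 15.
We need delta * 15 <= 1/150, i.e. delta <= 1/150/15 = 1/2250.
Since 1/2250 < 1, this is tighter than 1; take delta = 1/2250.
So delta = 1/2250 works.

1/2250


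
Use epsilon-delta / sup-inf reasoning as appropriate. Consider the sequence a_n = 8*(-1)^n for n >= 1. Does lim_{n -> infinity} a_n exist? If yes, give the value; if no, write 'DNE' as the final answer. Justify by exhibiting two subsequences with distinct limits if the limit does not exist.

Examine the behaviour of a_n along subsequences.
Even-n subsequence a_{2k} = 8 -> 8. Odd-n subsequence a_{2k+1} = -8 -> -8.
Since these two subsequential limits are 8 and -8, distinct, the full sequence cannot converge (a convergent sequence has all subsequences tending to the same limit). So lim a_n does not exist.

DNE


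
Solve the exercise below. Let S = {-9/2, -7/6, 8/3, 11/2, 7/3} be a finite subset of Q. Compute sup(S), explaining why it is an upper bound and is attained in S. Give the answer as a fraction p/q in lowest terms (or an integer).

S is finite, so sup(S) = max(S).
Sorted decreasing:
11/2, 8/3, 7/3, -7/6, -9/2
The extremum is 11/2.
For every x in S, x <= 11/2. And 11/2 is in S, so it is attained.
Therefore sup(S) = 11/2.

11/2


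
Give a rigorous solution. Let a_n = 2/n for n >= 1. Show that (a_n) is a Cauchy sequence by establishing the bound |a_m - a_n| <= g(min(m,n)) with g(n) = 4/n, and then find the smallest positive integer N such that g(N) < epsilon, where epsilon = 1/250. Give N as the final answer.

For any m, n >= 1, by the triangle inequality:
|a_m - a_n| = |2/m - 2/n| <= 2*1/m + 2*1/n <= 4/min(m,n).
So g(n) = 4/n bounds the Cauchy difference. Since g(n) -> 0, (a_n) is Cauchy.
Now solve g(N) < 1/250: 4/N < 1/250 <=> N > 4 / (1/250) = 1000.
The smallest integer strictly greater than 1000 is N = 1001.
Check: g(1001) = 4/1001 = 4/1001 < 1/250; g(1000) = 1/250 >= 1/250. So N = 1001.

1001


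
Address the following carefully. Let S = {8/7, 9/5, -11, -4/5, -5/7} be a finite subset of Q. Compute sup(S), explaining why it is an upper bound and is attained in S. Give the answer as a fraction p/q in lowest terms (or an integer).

S is finite, so sup(S) = max(S).
Sorted decreasing:
9/5, 8/7, -5/7, -4/5, -11
The extremum is 9/5.
For every x in S, x <= 9/5. And 9/5 is in S, so it is attained.
Therefore sup(S) = 9/5.

9/5


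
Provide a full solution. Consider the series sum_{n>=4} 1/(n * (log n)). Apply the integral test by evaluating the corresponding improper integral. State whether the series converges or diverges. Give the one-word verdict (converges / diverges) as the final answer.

Let f(x) = 1/(x*log(x)). Then f is positive, continuous, and decreasing on [4, infinity), so the integral test applies.
Compute the improper integral int_{4}^infinity f(x) dx:
  antiderivative F(x) = log(log(x)).
  F(x) = log(log(x)) -> infinity as x -> infinity. The integral diverges, so by the integral test, the series diverges.

diverges


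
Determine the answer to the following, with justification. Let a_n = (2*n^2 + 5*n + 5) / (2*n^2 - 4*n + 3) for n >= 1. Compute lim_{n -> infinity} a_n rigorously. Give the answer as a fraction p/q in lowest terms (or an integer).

Divide numerator and denominator by n^2, the highest power:
numerator / n^2 = 2 + 5/n + 5/n^2
denominator / n^2 = 2 - 4/n + 3/n^2
As n -> infinity, all terms of the form c/n^k (k >= 1) tend to 0.
So numerator / n^2 -> 2 and denominator / n^2 -> 2.
Therefore lim a_n = 1.

1


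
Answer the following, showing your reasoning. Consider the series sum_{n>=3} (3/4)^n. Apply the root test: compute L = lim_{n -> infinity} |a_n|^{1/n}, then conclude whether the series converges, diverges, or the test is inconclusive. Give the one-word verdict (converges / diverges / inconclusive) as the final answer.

Let a_n denote the general term. Form |a_n|^(1/n) and simplify:
|a_n|^(1/n) = 3/4
Take the limit as n -> infinity: L = 3/4.
Since L = 3/4 < 1, the root test implies convergence.

converges


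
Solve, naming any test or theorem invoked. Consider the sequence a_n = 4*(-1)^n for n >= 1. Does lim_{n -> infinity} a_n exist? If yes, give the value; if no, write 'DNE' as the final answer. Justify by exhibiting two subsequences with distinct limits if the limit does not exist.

Examine the behaviour of a_n along subsequences.
Even-n subsequence a_{2k} = 4 -> 4. Odd-n subsequence a_{2k+1} = -4 -> -4.
Since these two subsequential limits are 4 and -4, distinct, the full sequence cannot converge (a convergent sequence has all subsequences tending to the same limit). So lim a_n does not exist.

DNE


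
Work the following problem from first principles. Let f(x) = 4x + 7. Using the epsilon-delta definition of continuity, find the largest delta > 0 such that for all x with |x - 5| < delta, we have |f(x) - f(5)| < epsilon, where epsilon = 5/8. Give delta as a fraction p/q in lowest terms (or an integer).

We compute f(5) = 4*(5) + 7 = 27.
|f(x) - f(5)| = |4x + 7 - (27)| = |4(x - 5)| = 4|x - 5|.
We need 4|x - 5| < 5/8, i.e. |x - 5| < 5/8 / 4 = 5/32.
So any delta <= 5/32 works. Conversely, if delta > 5/32, then x = 5 + 5/32 satisfies |x - 5| = 5/32 < delta but |f(x) - f(5)| = 4 * 5/32 = 5/8, which is not < 5/8; so no larger delta works.
Hence the largest such delta is 5/32.

5/32


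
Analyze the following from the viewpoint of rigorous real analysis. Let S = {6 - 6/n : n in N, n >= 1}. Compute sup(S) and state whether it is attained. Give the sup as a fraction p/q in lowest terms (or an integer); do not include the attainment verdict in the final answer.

Analysis:
- Values: 0, 3, 4, 9/2, ... strictly increasing.
- Minimum is 0 (n=1); inf = 0 (attained).
- 6 - 6/n -> 6 from below; sup = 6, not attained.
Conclusion: sup(S) = 6, not attained in S.

6


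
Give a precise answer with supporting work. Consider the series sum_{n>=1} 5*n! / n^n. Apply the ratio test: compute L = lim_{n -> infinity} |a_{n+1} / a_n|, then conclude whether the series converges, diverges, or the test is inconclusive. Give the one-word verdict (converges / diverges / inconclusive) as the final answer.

Let a_n denote the general term. Form the ratio a_{n+1}/a_n and simplify:
a_{n+1}/a_n = (n/(n + 1))^n
Take the limit as n -> infinity: L = exp(-1).
Since L = exp(-1) < 1, the ratio test implies the series converges.

converges


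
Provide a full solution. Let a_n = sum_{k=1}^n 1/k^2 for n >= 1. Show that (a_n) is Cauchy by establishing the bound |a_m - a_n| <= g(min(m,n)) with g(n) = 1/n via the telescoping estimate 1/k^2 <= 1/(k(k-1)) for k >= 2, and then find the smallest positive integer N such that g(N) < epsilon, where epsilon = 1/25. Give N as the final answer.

For m > n >= 1: |a_m - a_n| = sum_{k=n+1}^m 1/k^2.
Use 1/k^2 <= 1/(k(k-1)) = 1/(k-1) - 1/k for k >= 2:
sum_{k=n+1}^m 1/k^2 <= sum_{k=n+1}^m (1/(k-1) - 1/k) = 1/n - 1/m <= 1/n.
By symmetry the same bound holds with n,m swapped, so |a_m - a_n| <= 1/min(m,n) = g(min(m,n)). Since g(n) -> 0, (a_n) is Cauchy.
Now solve g(N) < 1/25: 1/N < 1/25 <=> N > 1/(1/25) = 25.
The smallest integer strictly greater than 25 is N = 26.
Check: g(26) = 1/26 < 1/25; g(25) = 1/25 >= 1/25. So N = 26.

26


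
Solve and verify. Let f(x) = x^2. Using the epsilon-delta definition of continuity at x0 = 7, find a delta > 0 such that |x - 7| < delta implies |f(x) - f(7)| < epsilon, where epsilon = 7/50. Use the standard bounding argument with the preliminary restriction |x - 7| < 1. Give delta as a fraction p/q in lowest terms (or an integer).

Factor: |x^2 - (7)^2| = |x - 7| * |x + 7|.
Impose |x - 7| < 1 first. Then |x + 7| = |(x - 7) + 2*(7)| <= |x - 7| + 2*|7| < 1 + 14 = 15.
So |x^2 - (7)^2| < delta * 15.
We need delta * 15 <= 7/50, i.e. delta <= 7/50/15 = 7/750.
Since 7/750 < 1, this is tighter than 1; take delta = 7/750.
So delta = 7/750 works.

7/750


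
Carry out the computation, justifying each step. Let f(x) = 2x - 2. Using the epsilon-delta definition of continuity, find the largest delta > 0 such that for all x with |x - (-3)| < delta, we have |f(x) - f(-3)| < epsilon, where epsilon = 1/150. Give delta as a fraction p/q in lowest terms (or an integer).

We compute f(-3) = 2*(-3) - 2 = -8.
|f(x) - f(-3)| = |2x - 2 - (-8)| = |2(x - (-3))| = 2|x - (-3)|.
We need 2|x - (-3)| < 1/150, i.e. |x - (-3)| < 1/150 / 2 = 1/300.
So any delta <= 1/300 works. Conversely, if delta > 1/300, then x = -3 + 1/300 satisfies |x - (-3)| = 1/300 < delta but |f(x) - f(-3)| = 2 * 1/300 = 1/150, which is not < 1/150; so no larger delta works.
Hence the largest such delta is 1/300.

1/300


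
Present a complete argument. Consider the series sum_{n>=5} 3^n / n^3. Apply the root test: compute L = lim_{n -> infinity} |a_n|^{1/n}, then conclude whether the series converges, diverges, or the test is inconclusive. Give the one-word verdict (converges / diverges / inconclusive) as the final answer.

Let a_n denote the general term. Form |a_n|^(1/n) and simplify:
|a_n|^(1/n) = 3/n^(3/n)
Take the limit as n -> infinity: L = 3.
Since L = 3 > 1, the root test implies divergence.

diverges


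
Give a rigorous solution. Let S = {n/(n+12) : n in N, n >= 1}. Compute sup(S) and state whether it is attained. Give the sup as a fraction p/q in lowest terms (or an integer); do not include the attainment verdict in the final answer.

Analysis:
- Values: 1/13, 1/7, 1/5, 1/4, ... strictly increasing.
- Minimum is 1/13 (n=1); inf = 1/13 (attained).
- n/(n+12) = 1 - 12/(n+12) -> 1 from below as n -> infinity, and never equals 1.
- So sup = 1 (not attained).
Conclusion: sup(S) = 1, not attained in S.

1


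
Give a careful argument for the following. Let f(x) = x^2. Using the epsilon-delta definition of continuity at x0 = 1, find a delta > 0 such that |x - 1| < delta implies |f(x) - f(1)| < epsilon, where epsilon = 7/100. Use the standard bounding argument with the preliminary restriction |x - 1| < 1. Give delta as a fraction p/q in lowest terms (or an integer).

Factor: |x^2 - (1)^2| = |x - 1| * |x + 1|.
Impose |x - 1| < 1 first. Then |x + 1| = |(x - 1) + 2*(1)| <= |x - 1| + 2*|1| < 1 + 2 = 3.
So |x^2 - (1)^2| < delta * 3.
We need delta * 3 <= 7/100, i.e. delta <= 7/100/3 = 7/300.
Since 7/300 < 1, this is tighter than 1; take delta = 7/300.
So delta = 7/300 works.

7/300


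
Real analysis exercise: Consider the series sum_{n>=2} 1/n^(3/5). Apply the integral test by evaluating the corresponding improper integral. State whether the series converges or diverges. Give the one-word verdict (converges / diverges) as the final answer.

Let f(x) = x^(-3/5). Then f is positive, continuous, and decreasing on [2, infinity), so the integral test applies.
Compute the improper integral int_{2}^infinity f(x) dx:
  antiderivative F(x) = 5*x^(2/5)/2.
  As x -> infinity, F(x) -> infinity (since p = 3/5 < 1).
  So the integral diverges. By the integral test, the series diverges.

diverges


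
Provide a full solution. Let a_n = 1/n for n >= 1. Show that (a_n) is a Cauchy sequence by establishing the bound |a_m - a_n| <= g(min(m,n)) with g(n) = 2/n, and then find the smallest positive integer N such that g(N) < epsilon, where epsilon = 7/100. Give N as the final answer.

For any m, n >= 1, by the triangle inequality:
|a_m - a_n| = |1/m - 1/n| <= 1/m + 1/n <= 2/min(m,n).
So g(n) = 2/n bounds the Cauchy difference. Since g(n) -> 0, (a_n) is Cauchy.
Now solve g(N) < 7/100: 2/N < 7/100 <=> N > 2 / (7/100) = 200/7.
The smallest integer strictly greater than 200/7 is N = 29.
Check: g(29) = 2/29 = 2/29 < 7/100; g(28) = 1/14 >= 7/100. So N = 29.

29


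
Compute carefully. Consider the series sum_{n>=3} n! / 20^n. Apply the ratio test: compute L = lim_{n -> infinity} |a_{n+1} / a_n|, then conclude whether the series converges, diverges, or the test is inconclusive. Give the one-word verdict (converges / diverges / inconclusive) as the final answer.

Let a_n denote the general term. Form the ratio a_{n+1}/a_n and simplify:
a_{n+1}/a_n = n/20 + 1/20
Take the limit as n -> infinity: L = infinity.
Since L = infinity > 1 (or L = infinity), the ratio test implies the series diverges.

diverges


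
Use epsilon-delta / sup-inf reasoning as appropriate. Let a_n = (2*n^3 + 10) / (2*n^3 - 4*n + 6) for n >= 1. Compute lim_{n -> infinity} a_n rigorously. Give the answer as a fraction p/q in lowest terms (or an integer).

Divide numerator and denominator by n^3, the highest power:
numerator / n^3 = 2 + 10/n^3
denominator / n^3 = 2 - 4/n^2 + 6/n^3
As n -> infinity, all terms of the form c/n^k (k >= 1) tend to 0.
So numerator / n^3 -> 2 and denominator / n^3 -> 2.
Therefore lim a_n = 1.

1


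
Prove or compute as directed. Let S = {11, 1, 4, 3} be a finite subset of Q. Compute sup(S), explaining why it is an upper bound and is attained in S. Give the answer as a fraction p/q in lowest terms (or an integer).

S is finite, so sup(S) = max(S).
Sorted decreasing:
11, 4, 3, 1
The extremum is 11.
For every x in S, x <= 11. And 11 is in S, so it is attained.
Therefore sup(S) = 11.

11


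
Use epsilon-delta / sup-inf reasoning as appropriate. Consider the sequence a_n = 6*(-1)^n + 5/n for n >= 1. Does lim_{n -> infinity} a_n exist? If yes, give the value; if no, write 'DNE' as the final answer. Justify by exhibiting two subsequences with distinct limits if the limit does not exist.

Examine the behaviour of a_n along subsequences.
a_{2k} = 6 + 5/(2k) -> 6. a_{2k+1} = -6 + 5/(2k+1) -> -6.
Since these two subsequential limits are 6 and -6, distinct, the full sequence cannot converge (a convergent sequence has all subsequences tending to the same limit). So lim a_n does not exist.

DNE


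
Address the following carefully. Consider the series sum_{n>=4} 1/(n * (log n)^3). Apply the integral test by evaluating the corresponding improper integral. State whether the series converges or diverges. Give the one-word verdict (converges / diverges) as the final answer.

Let f(x) = 1/(x*log(x)^3). Then f is positive, continuous, and decreasing on [4, infinity), so the integral test applies.
Compute the improper integral int_{4}^infinity f(x) dx:
  antiderivative F(x) = -1/(2*log(x)^2).
  F(x) -> 0 as x -> infinity.  int = 0 - F(4) = 1/(2*log(4)^2) < infinity. By the integral test, the series converges.

converges


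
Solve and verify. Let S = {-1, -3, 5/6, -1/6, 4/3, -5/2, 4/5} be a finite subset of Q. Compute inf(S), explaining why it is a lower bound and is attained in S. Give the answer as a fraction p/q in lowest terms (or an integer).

S is finite, so inf(S) = min(S).
Sorted increasing:
-3, -5/2, -1, -1/6, 4/5, 5/6, 4/3
The extremum is -3.
For every x in S, x >= -3. And -3 is in S, so it is attained.
Therefore inf(S) = -3.

-3


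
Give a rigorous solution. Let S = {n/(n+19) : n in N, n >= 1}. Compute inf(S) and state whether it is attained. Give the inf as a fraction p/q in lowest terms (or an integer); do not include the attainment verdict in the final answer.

Analysis:
- Values: 1/20, 2/21, 3/22, 4/23, ... strictly increasing.
- Minimum is 1/20 (n=1); inf = 1/20 (attained).
- n/(n+19) = 1 - 19/(n+19) -> 1 from below as n -> infinity, and never equals 1.
- So sup = 1 (not attained).
Conclusion: inf(S) = 1/20, attained in S.

1/20


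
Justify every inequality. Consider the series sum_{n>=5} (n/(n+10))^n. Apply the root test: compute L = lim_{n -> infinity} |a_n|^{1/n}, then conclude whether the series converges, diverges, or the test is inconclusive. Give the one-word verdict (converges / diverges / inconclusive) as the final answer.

Let a_n denote the general term. Form |a_n|^(1/n) and simplify:
|a_n|^(1/n) = n/(n + 10)
Take the limit as n -> infinity: L = 1.
Since L = 1, the root test is inconclusive. (In fact a_n = (n/(n+10))^n -> e^(-10) != 0, so the nth-term test shows divergence; but the root test itself gives no conclusion.)

inconclusive


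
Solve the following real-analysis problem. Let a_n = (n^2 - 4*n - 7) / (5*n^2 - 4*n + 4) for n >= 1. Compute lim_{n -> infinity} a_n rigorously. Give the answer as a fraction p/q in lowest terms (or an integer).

Divide numerator and denominator by n^2, the highest power:
numerator / n^2 = 1 - 4/n - 7/n^2
denominator / n^2 = 5 - 4/n + 4/n^2
As n -> infinity, all terms of the form c/n^k (k >= 1) tend to 0.
So numerator / n^2 -> 1 and denominator / n^2 -> 5.
Therefore lim a_n = 1/5.

1/5


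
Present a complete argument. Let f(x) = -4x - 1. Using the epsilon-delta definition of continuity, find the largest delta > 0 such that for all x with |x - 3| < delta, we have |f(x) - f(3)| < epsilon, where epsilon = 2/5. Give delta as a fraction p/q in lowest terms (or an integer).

We compute f(3) = -4*(3) - 1 = -13.
|f(x) - f(3)| = |-4x - 1 - (-13)| = |-4(x - 3)| = 4|x - 3|.
We need 4|x - 3| < 2/5, i.e. |x - 3| < 2/5 / 4 = 1/10.
So any delta <= 1/10 works. Conversely, if delta > 1/10, then x = 3 + 1/10 satisfies |x - 3| = 1/10 < delta but |f(x) - f(3)| = 4 * 1/10 = 2/5, which is not < 2/5; so no larger delta works.
Hence the largest such delta is 1/10.

1/10


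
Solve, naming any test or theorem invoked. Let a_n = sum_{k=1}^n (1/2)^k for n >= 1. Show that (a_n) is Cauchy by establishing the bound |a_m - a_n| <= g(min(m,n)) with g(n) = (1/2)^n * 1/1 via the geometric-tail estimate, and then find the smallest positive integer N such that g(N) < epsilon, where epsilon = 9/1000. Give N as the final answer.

For m > n >= 1: |a_m - a_n| = sum_{k=n+1}^m (1/2)^k < sum_{k=n+1}^infinity (1/2)^k = (1/2)^(n+1) / (1 - 1/2) = (1/2)^n * (1/2) * (2/1) = (1/2)^n * 1/1.
So g(n) = (1/2)^n / 1. Since g(n) -> 0, (a_n) is Cauchy.
Now solve g(N) < 9/1000: (1/2)^N / 1 < 9/1000 <=> 2^N > 1 / (1 * 9/1000) = 1000/9.
Check powers of 2: 2^6 = 64 <= 1000/9, 2^7 = 128 > 1000/9.
So the smallest such N is 7. Check: g(7) = 1/(1 * 128) = 1/128 < 9/1000.

7


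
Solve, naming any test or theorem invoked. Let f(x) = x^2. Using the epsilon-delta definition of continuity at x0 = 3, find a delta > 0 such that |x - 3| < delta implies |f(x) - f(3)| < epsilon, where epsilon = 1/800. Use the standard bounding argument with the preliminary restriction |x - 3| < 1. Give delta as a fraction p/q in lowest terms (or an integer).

Factor: |x^2 - (3)^2| = |x - 3| * |x + 3|.
Impose |x - 3| < 1 first. Then |x + 3| = |(x - 3) + 2*(3)| <= |x - 3| + 2*|3| < 1 + 6 = 7.
So |x^2 - (3)^2| < delta * 7.
We need delta * 7 <= 1/800, i.e. delta <= 1/800/7 = 1/5600.
Since 1/5600 < 1, this is tighter than 1; take delta = 1/5600.
So delta = 1/5600 works.

1/5600


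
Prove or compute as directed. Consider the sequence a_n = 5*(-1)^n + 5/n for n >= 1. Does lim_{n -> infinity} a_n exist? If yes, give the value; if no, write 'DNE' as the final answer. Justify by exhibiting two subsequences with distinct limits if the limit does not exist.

Examine the behaviour of a_n along subsequences.
a_{2k} = 5 + 5/(2k) -> 5. a_{2k+1} = -5 + 5/(2k+1) -> -5.
Since these two subsequential limits are 5 and -5, distinct, the full sequence cannot converge (a convergent sequence has all subsequences tending to the same limit). So lim a_n does not exist.

DNE


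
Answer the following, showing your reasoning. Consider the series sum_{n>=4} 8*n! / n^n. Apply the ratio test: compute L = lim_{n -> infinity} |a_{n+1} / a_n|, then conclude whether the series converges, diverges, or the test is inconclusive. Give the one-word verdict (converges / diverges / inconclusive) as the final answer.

Let a_n denote the general term. Form the ratio a_{n+1}/a_n and simplify:
a_{n+1}/a_n = (n/(n + 1))^n
Take the limit as n -> infinity: L = exp(-1).
Since L = exp(-1) < 1, the ratio test implies the series converges.

converges


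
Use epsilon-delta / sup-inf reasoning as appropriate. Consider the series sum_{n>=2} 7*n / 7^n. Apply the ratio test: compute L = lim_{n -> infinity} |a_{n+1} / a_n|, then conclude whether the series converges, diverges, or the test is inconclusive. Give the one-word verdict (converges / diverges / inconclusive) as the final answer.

Let a_n denote the general term. Form the ratio a_{n+1}/a_n and simplify:
a_{n+1}/a_n = (n + 1)/(7*n)
Take the limit as n -> infinity: L = 1/7.
Since L = 1/7 < 1, the ratio test implies the series converges.

converges


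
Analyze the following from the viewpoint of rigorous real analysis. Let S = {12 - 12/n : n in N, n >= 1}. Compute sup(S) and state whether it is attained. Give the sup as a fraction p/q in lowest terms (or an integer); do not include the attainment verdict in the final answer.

Analysis:
- Values: 0, 6, 8, 9, ... strictly increasing.
- Minimum is 0 (n=1); inf = 0 (attained).
- 12 - 12/n -> 12 from below; sup = 12, not attained.
Conclusion: sup(S) = 12, not attained in S.

12


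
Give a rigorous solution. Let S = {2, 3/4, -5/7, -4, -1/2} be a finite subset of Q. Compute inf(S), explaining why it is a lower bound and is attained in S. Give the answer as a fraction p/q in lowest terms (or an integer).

S is finite, so inf(S) = min(S).
Sorted increasing:
-4, -5/7, -1/2, 3/4, 2
The extremum is -4.
For every x in S, x >= -4. And -4 is in S, so it is attained.
Therefore inf(S) = -4.

-4


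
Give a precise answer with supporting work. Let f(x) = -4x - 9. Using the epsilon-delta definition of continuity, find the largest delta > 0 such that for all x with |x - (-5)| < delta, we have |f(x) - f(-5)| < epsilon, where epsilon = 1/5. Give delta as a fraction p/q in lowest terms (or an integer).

We compute f(-5) = -4*(-5) - 9 = 11.
|f(x) - f(-5)| = |-4x - 9 - (11)| = |-4(x - (-5))| = 4|x - (-5)|.
We need 4|x - (-5)| < 1/5, i.e. |x - (-5)| < 1/5 / 4 = 1/20.
So any delta <= 1/20 works. Conversely, if delta > 1/20, then x = -5 + 1/20 satisfies |x - (-5)| = 1/20 < delta but |f(x) - f(-5)| = 4 * 1/20 = 1/5, which is not < 1/5; so no larger delta works.
Hence the largest such delta is 1/20.

1/20
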